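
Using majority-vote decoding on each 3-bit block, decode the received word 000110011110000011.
Split into 3-bit blocks and majority-vote each:
  block 1 = 000: 0 ones, 3 zeros → 0
  block 2 = 110: 2 ones, 1 zeros → 1
  block 3 = 011: 2 ones, 1 zeros → 1
  block 4 = 110: 2 ones, 1 zeros → 1
  block 5 = 000: 0 ones, 3 zeros → 0
  block 6 = 011: 2 ones, 1 zeros → 1
Decoded = 011101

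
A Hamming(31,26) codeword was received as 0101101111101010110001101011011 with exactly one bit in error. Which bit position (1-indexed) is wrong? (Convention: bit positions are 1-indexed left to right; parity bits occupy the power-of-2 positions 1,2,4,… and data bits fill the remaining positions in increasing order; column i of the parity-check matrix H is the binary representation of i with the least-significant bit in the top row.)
Syndrome s = H · r^T (mod 2), r = 0101101111101010110001101011011:
  s[0] = (1010101010101010101010101010101)·(0101101111101010110001101011011) mod 2 = 0+0+0+0+1+0+1+0+1+0+1+0+1+0+1+0+1+0+0+0+0+0+1+0+1+0+1+0+0+0+1 mod 2 = 1
  s[1] = (0110011001100110011001100110011)·(0101101111101010110001101011011) mod 2 = 0+1+0+0+0+0+1+0+0+1+1+0+0+0+1+0+0+1+0+0+0+1+1+0+0+0+1+0+0+1+1 mod 2 = 1
  s[2] = (0001111000011110000111100001111)·(0101101111101010110001101011011) mod 2 = 0+0+0+1+1+0+1+0+0+0+0+0+1+0+1+0+0+0+0+0+0+1+1+0+0+0+0+1+0+1+1 mod 2 = 0
  s[3] = (0000000111111110000000011111111)·(0101101111101010110001101011011) mod 2 = 0+0+0+0+0+0+0+1+1+1+1+0+1+0+1+0+0+0+0+0+0+0+0+0+1+0+1+1+0+1+1 mod 2 = 1
  s[4] = (0000000000000001111111111111111)·(0101101111101010110001101011011) mod 2 = 0+0+0+0+0+0+0+0+0+0+0+0+0+0+0+0+1+1+0+0+0+1+1+0+1+0+1+1+0+1+1 mod 2 = 1
Syndrome = 11011
Column i of H is the binary representation of i, so the syndrome is the binary index of the flipped bit.
Read s = 11011 with s[0] as LSB: 1·2^0 + 1·2^1 + 0·2^2 + 1·2^3 + 1·2^4 = 27.
Error is at bit position 27.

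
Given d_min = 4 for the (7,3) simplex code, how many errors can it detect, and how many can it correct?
Detection only: up to d_min − 1 = 3 errors.
Correction: up to ⌊(d_min − 1)/2⌋ = ⌊3/2⌋ = 1 errors.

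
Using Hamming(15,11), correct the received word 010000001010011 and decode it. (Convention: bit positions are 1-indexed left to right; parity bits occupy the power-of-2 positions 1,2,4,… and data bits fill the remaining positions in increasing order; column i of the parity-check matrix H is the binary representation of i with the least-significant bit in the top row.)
Syndrome s = H · r^T (mod 2), r = 010000001010011:
  s[0] = (101010101010101)·(010000001010011) mod 2 = 0+0+0+0+0+0+0+0+1+0+1+0+0+0+1 mod 2 = 1
  s[1] = (011001100110011)·(010000001010011) mod 2 = 0+1+0+0+0+0+0+0+0+0+1+0+0+1+1 mod 2 = 0
  s[2] = (000111100001111)·(010000001010011) mod 2 = 0+0+0+0+0+0+0+0+0+0+0+0+0+1+1 mod 2 = 0
  s[3] = (000000011111111)·(010000001010011) mod 2 = 0+0+0+0+0+0+0+0+1+0+1+0+0+1+1 mod 2 = 0
Syndrome = 1000
Column 1 of H equals this syndrome → error at bit 1 (1-indexed).
Flip bit 1: 010000001010011 → 110000001010011
Extract data bits at positions {3,5,6,7,9,10,11,12,13,14,15}: 00001010011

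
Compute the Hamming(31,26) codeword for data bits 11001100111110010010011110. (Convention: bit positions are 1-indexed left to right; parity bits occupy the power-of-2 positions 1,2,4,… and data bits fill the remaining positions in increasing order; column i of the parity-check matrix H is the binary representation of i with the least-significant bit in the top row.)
Codeword c = d · G (mod 2), d = 11001100111110010010011110:
  c[0] = d·G[:,0] = (11001100111110010010011110)·(11011010101101010101010101) mod 2 = 1+1+0+0+1+0+0+0+1+0+1+1+0+0+0+1+0+0+0+0+0+1+0+1+0+0 mod 2 = 1
  c[1] = d·G[:,1] = (11001100111110010010011110)·(10110110011011001100110011) mod 2 = 1+0+0+0+0+1+0+0+0+1+1+0+1+0+0+0+0+0+0+0+0+1+0+0+1+0 mod 2 = 1
  c[2] = d·G[:,2] = (11001100111110010010011110)·(10000000000000000000000000) mod 2 = 1+0+0+0+0+0+0+0+0+0+0+0+0+0+0+0+0+0+0+0+0+0+0+0+0+0 mod 2 = 1
  c[3] = d·G[:,3] = (11001100111110010010011110)·(01110001111000111100001111) mod 2 = 0+1+0+0+0+0+0+0+1+1+1+0+0+0+0+1+0+0+0+0+0+0+1+1+1+0 mod 2 = 0
  c[4] = d·G[:,4] = (11001100111110010010011110)·(01000000000000000000000000) mod 2 = 0+1+0+0+0+0+0+0+0+0+0+0+0+0+0+0+0+0+0+0+0+0+0+0+0+0 mod 2 = 1
  c[5] = d·G[:,5] = (11001100111110010010011110)·(00100000000000000000000000) mod 2 = 0+0+0+0+0+0+0+0+0+0+0+0+0+0+0+0+0+0+0+0+0+0+0+0+0+0 mod 2 = 0
  c[6] = d·G[:,6] = (11001100111110010010011110)·(00010000000000000000000000) mod 2 = 0+0+0+0+0+0+0+0+0+0+0+0+0+0+0+0+0+0+0+0+0+0+0+0+0+0 mod 2 = 0
  c[7] = d·G[:,7] = (11001100111110010010011110)·(00001111111000000011111111) mod 2 = 0+0+0+0+1+1+0+0+1+1+1+0+0+0+0+0+0+0+1+0+0+1+1+1+1+0 mod 2 = 0
  c[8] = d·G[:,8] = (11001100111110010010011110)·(00001000000000000000000000) mod 2 = 0+0+0+0+1+0+0+0+0+0+0+0+0+0+0+0+0+0+0+0+0+0+0+0+0+0 mod 2 = 1
  c[9] = d·G[:,9] = (11001100111110010010011110)·(00000100000000000000000000) mod 2 = 0+0+0+0+0+1+0+0+0+0+0+0+0+0+0+0+0+0+0+0+0+0+0+0+0+0 mod 2 = 1
  c[10] = d·G[:,10] = (11001100111110010010011110)·(00000010000000000000000000) mod 2 = 0+0+0+0+0+0+0+0+0+0+0+0+0+0+0+0+0+0+0+0+0+0+0+0+0+0 mod 2 = 0
  c[11] = d·G[:,11] = (11001100111110010010011110)·(00000001000000000000000000) mod 2 = 0+0+0+0+0+0+0+0+0+0+0+0+0+0+0+0+0+0+0+0+0+0+0+0+0+0 mod 2 = 0
  c[12] = d·G[:,12] = (11001100111110010010011110)·(00000000100000000000000000) mod 2 = 0+0+0+0+0+0+0+0+1+0+0+0+0+0+0+0+0+0+0+0+0+0+0+0+0+0 mod 2 = 1
  c[13] = d·G[:,13] = (11001100111110010010011110)·(00000000010000000000000000) mod 2 = 0+0+0+0+0+0+0+0+0+1+0+0+0+0+0+0+0+0+0+0+0+0+0+0+0+0 mod 2 = 1
  c[14] = d·G[:,14] = (11001100111110010010011110)·(00000000001000000000000000) mod 2 = 0+0+0+0+0+0+0+0+0+0+1+0+0+0+0+0+0+0+0+0+0+0+0+0+0+0 mod 2 = 1
  c[15] = d·G[:,15] = (11001100111110010010011110)·(00000000000111111111111111) mod 2 = 0+0+0+0+0+0+0+0+0+0+0+1+1+0+0+1+0+0+1+0+0+1+1+1+1+0 mod 2 = 0
  c[16] = d·G[:,16] = (11001100111110010010011110)·(00000000000100000000000000) mod 2 = 0+0+0+0+0+0+0+0+0+0+0+1+0+0+0+0+0+0+0+0+0+0+0+0+0+0 mod 2 = 1
  c[17] = d·G[:,17] = (11001100111110010010011110)·(00000000000010000000000000) mod 2 = 0+0+0+0+0+0+0+0+0+0+0+0+1+0+0+0+0+0+0+0+0+0+0+0+0+0 mod 2 = 1
  c[18] = d·G[:,18] = (11001100111110010010011110)·(00000000000001000000000000) mod 2 = 0+0+0+0+0+0+0+0+0+0+0+0+0+0+0+0+0+0+0+0+0+0+0+0+0+0 mod 2 = 0
  c[19] = d·G[:,19] = (11001100111110010010011110)·(00000000000000100000000000) mod 2 = 0+0+0+0+0+0+0+0+0+0+0+0+0+0+0+0+0+0+0+0+0+0+0+0+0+0 mod 2 = 0
  c[20] = d·G[:,20] = (11001100111110010010011110)·(00000000000000010000000000) mod 2 = 0+0+0+0+0+0+0+0+0+0+0+0+0+0+0+1+0+0+0+0+0+0+0+0+0+0 mod 2 = 1
  c[21] = d·G[:,21] = (11001100111110010010011110)·(00000000000000001000000000) mod 2 = 0+0+0+0+0+0+0+0+0+0+0+0+0+0+0+0+0+0+0+0+0+0+0+0+0+0 mod 2 = 0
  c[22] = d·G[:,22] = (11001100111110010010011110)·(00000000000000000100000000) mod 2 = 0+0+0+0+0+0+0+0+0+0+0+0+0+0+0+0+0+0+0+0+0+0+0+0+0+0 mod 2 = 0
  c[23] = d·G[:,23] = (11001100111110010010011110)·(00000000000000000010000000) mod 2 = 0+0+0+0+0+0+0+0+0+0+0+0+0+0+0+0+0+0+1+0+0+0+0+0+0+0 mod 2 = 1
  c[24] = d·G[:,24] = (11001100111110010010011110)·(00000000000000000001000000) mod 2 = 0+0+0+0+0+0+0+0+0+0+0+0+0+0+0+0+0+0+0+0+0+0+0+0+0+0 mod 2 = 0
  c[25] = d·G[:,25] = (11001100111110010010011110)·(00000000000000000000100000) mod 2 = 0+0+0+0+0+0+0+0+0+0+0+0+0+0+0+0+0+0+0+0+0+0+0+0+0+0 mod 2 = 0
  c[26] = d·G[:,26] = (11001100111110010010011110)·(00000000000000000000010000) mod 2 = 0+0+0+0+0+0+0+0+0+0+0+0+0+0+0+0+0+0+0+0+0+1+0+0+0+0 mod 2 = 1
  c[27] = d·G[:,27] = (11001100111110010010011110)·(00000000000000000000001000) mod 2 = 0+0+0+0+0+0+0+0+0+0+0+0+0+0+0+0+0+0+0+0+0+0+1+0+0+0 mod 2 = 1
  c[28] = d·G[:,28] = (11001100111110010010011110)·(00000000000000000000000100) mod 2 = 0+0+0+0+0+0+0+0+0+0+0+0+0+0+0+0+0+0+0+0+0+0+0+1+0+0 mod 2 = 1
  c[29] = d·G[:,29] = (11001100111110010010011110)·(00000000000000000000000010) mod 2 = 0+0+0+0+0+0+0+0+0+0+0+0+0+0+0+0+0+0+0+0+0+0+0+0+1+0 mod 2 = 1
  c[30] = d·G[:,30] = (11001100111110010010011110)·(00000000000000000000000001) mod 2 = 0+0+0+0+0+0+0+0+0+0+0+0+0+0+0+0+0+0+0+0+0+0+0+0+0+0 mod 2 = 0
Codeword = 1110100011001110110010010011110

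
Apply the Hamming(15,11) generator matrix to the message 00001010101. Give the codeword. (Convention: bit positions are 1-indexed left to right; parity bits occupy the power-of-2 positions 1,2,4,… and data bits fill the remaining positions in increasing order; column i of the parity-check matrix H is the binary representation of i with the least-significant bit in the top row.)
Codeword c = d · G (mod 2), d = 00001010101:
  c[0] = d·G[:,0] = (00001010101)·(11011010101) mod 2 = 0+0+0+0+1+0+1+0+1+0+1 mod 2 = 0
  c[1] = d·G[:,1] = (00001010101)·(10110110011) mod 2 = 0+0+0+0+0+0+1+0+0+0+1 mod 2 = 0
  c[2] = d·G[:,2] = (00001010101)·(10000000000) mod 2 = 0+0+0+0+0+0+0+0+0+0+0 mod 2 = 0
  c[3] = d·G[:,3] = (00001010101)·(01110001111) mod 2 = 0+0+0+0+0+0+0+0+1+0+1 mod 2 = 0
  c[4] = d·G[:,4] = (00001010101)·(01000000000) mod 2 = 0+0+0+0+0+0+0+0+0+0+0 mod 2 = 0
  c[5] = d·G[:,5] = (00001010101)·(00100000000) mod 2 = 0+0+0+0+0+0+0+0+0+0+0 mod 2 = 0
  c[6] = d·G[:,6] = (00001010101)·(00010000000) mod 2 = 0+0+0+0+0+0+0+0+0+0+0 mod 2 = 0
  c[7] = d·G[:,7] = (00001010101)·(00001111111) mod 2 = 0+0+0+0+1+0+1+0+1+0+1 mod 2 = 0
  c[8] = d·G[:,8] = (00001010101)·(00001000000) mod 2 = 0+0+0+0+1+0+0+0+0+0+0 mod 2 = 1
  c[9] = d·G[:,9] = (00001010101)·(00000100000) mod 2 = 0+0+0+0+0+0+0+0+0+0+0 mod 2 = 0
  c[10] = d·G[:,10] = (00001010101)·(00000010000) mod 2 = 0+0+0+0+0+0+1+0+0+0+0 mod 2 = 1
  c[11] = d·G[:,11] = (00001010101)·(00000001000) mod 2 = 0+0+0+0+0+0+0+0+0+0+0 mod 2 = 0
  c[12] = d·G[:,12] = (00001010101)·(00000000100) mod 2 = 0+0+0+0+0+0+0+0+1+0+0 mod 2 = 1
  c[13] = d·G[:,13] = (00001010101)·(00000000010) mod 2 = 0+0+0+0+0+0+0+0+0+0+0 mod 2 = 0
  c[14] = d·G[:,14] = (00001010101)·(00000000001) mod 2 = 0+0+0+0+0+0+0+0+0+0+1 mod 2 = 1
Codeword = 000000001010101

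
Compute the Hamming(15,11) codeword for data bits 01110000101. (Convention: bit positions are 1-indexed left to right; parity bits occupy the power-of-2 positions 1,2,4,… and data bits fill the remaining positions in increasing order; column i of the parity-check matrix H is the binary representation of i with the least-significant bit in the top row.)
Codeword c = d · G (mod 2), d = 01110000101:
  c[0] = d·G[:,0] = (01110000101)·(11011010101) mod 2 = 0+1+0+1+0+0+0+0+1+0+1 mod 2 = 0
  c[1] = d·G[:,1] = (01110000101)·(10110110011) mod 2 = 0+0+1+1+0+0+0+0+0+0+1 mod 2 = 1
  c[2] = d·G[:,2] = (01110000101)·(10000000000) mod 2 = 0+0+0+0+0+0+0+0+0+0+0 mod 2 = 0
  c[3] = d·G[:,3] = (01110000101)·(01110001111) mod 2 = 0+1+1+1+0+0+0+0+1+0+1 mod 2 = 1
  c[4] = d·G[:,4] = (01110000101)·(01000000000) mod 2 = 0+1+0+0+0+0+0+0+0+0+0 mod 2 = 1
  c[5] = d·G[:,5] = (01110000101)·(00100000000) mod 2 = 0+0+1+0+0+0+0+0+0+0+0 mod 2 = 1
  c[6] = d·G[:,6] = (01110000101)·(00010000000) mod 2 = 0+0+0+1+0+0+0+0+0+0+0 mod 2 = 1
  c[7] = d·G[:,7] = (01110000101)·(00001111111) mod 2 = 0+0+0+0+0+0+0+0+1+0+1 mod 2 = 0
  c[8] = d·G[:,8] = (01110000101)·(00001000000) mod 2 = 0+0+0+0+0+0+0+0+0+0+0 mod 2 = 0
  c[9] = d·G[:,9] = (01110000101)·(00000100000) mod 2 = 0+0+0+0+0+0+0+0+0+0+0 mod 2 = 0
  c[10] = d·G[:,10] = (01110000101)·(00000010000) mod 2 = 0+0+0+0+0+0+0+0+0+0+0 mod 2 = 0
  c[11] = d·G[:,11] = (01110000101)·(00000001000) mod 2 = 0+0+0+0+0+0+0+0+0+0+0 mod 2 = 0
  c[12] = d·G[:,12] = (01110000101)·(00000000100) mod 2 = 0+0+0+0+0+0+0+0+1+0+0 mod 2 = 1
  c[13] = d·G[:,13] = (01110000101)·(00000000010) mod 2 = 0+0+0+0+0+0+0+0+0+0+0 mod 2 = 0
  c[14] = d·G[:,14] = (01110000101)·(00000000001) mod 2 = 0+0+0+0+0+0+0+0+0+0+1 mod 2 = 1
Codeword = 010111100000101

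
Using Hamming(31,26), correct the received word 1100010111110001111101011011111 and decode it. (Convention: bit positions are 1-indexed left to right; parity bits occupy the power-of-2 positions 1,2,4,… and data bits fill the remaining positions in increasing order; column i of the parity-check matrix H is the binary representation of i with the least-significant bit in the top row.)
Syndrome s = H · r^T (mod 2), r = 1100010111110001111101011011111:
  s[0] = (1010101010101010101010101010101)·(1100010111110001111101011011111) mod 2 = 1+0+0+0+0+0+0+0+1+0+1+0+0+0+0+0+1+0+1+0+0+0+0+0+1+0+1+0+1+0+1 mod 2 = 1
  s[1] = (0110011001100110011001100110011)·(1100010111110001111101011011111) mod 2 = 0+1+0+0+0+1+0+0+0+1+1+0+0+0+0+0+0+1+1+0+0+1+0+0+0+0+1+0+0+1+1 mod 2 = 0
  s[2] = (0001111000011110000111100001111)·(1100010111110001111101011011111) mod 2 = 0+0+0+0+0+1+0+0+0+0+0+1+0+0+0+0+0+0+0+1+0+1+0+0+0+0+0+1+1+1+1 mod 2 = 0
  s[3] = (0000000111111110000000011111111)·(1100010111110001111101011011111) mod 2 = 0+0+0+0+0+0+0+1+1+1+1+1+0+0+0+0+0+0+0+0+0+0+0+1+1+0+1+1+1+1+1 mod 2 = 0
  s[4] = (0000000000000001111111111111111)·(1100010111110001111101011011111) mod 2 = 0+0+0+0+0+0+0+0+0+0+0+0+0+0+0+1+1+1+1+1+0+1+0+1+1+0+1+1+1+1+1 mod 2 = 1
Syndrome = 10001
Column 17 of H equals this syndrome → error at bit 17 (1-indexed).
Flip bit 17: 1100010111110001111101011011111 → 1100010111110001011101011011111
Extract data bits at positions {3,5,6,7,9,10,11,12,13,14,15,17,18,19,20,21,22,23,24,25,26,27,28,29,30,31}: 00101111000011101011011111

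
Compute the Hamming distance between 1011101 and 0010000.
XOR = 1001101, count of 1s = 4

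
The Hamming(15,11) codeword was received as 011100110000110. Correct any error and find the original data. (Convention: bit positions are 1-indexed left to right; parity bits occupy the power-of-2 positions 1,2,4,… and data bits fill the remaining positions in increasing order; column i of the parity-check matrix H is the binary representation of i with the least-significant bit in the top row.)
Syndrome s = H · r^T (mod 2), r = 011100110000110:
  s[0] = (101010101010101)·(011100110000110) mod 2 = 0+0+1+0+0+0+1+0+0+0+0+0+1+0+0 mod 2 = 1
  s[1] = (011001100110011)·(011100110000110) mod 2 = 0+1+1+0+0+0+1+0+0+0+0+0+0+1+0 mod 2 = 0
  s[2] = (000111100001111)·(011100110000110) mod 2 = 0+0+0+1+0+0+1+0+0+0+0+0+1+1+0 mod 2 = 0
  s[3] = (000000011111111)·(011100110000110) mod 2 = 0+0+0+0+0+0+0+1+0+0+0+0+1+1+0 mod 2 = 1
Syndrome = 1001
Column 9 of H equals this syndrome → error at bit 9 (1-indexed).
Flip bit 9: 011100110000110 → 011100111000110
Extract data bits at positions {3,5,6,7,9,10,11,12,13,14,15}: 10011000110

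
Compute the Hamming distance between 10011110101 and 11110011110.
XOR = 01101101011, count of 1s = 7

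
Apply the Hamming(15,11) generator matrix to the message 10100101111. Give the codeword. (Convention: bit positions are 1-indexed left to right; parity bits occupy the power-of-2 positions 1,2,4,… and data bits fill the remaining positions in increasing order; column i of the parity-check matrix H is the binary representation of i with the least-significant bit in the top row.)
Codeword c = d · G (mod 2), d = 10100101111:
  c[0] = d·G[:,0] = (10100101111)·(11011010101) mod 2 = 1+0+0+0+0+0+0+0+1+0+1 mod 2 = 1
  c[1] = d·G[:,1] = (10100101111)·(10110110011) mod 2 = 1+0+1+0+0+1+0+0+0+1+1 mod 2 = 1
  c[2] = d·G[:,2] = (10100101111)·(10000000000) mod 2 = 1+0+0+0+0+0+0+0+0+0+0 mod 2 = 1
  c[3] = d·G[:,3] = (10100101111)·(01110001111) mod 2 = 0+0+1+0+0+0+0+1+1+1+1 mod 2 = 1
  c[4] = d·G[:,4] = (10100101111)·(01000000000) mod 2 = 0+0+0+0+0+0+0+0+0+0+0 mod 2 = 0
  c[5] = d·G[:,5] = (10100101111)·(00100000000) mod 2 = 0+0+1+0+0+0+0+0+0+0+0 mod 2 = 1
  c[6] = d·G[:,6] = (10100101111)·(00010000000) mod 2 = 0+0+0+0+0+0+0+0+0+0+0 mod 2 = 0
  c[7] = d·G[:,7] = (10100101111)·(00001111111) mod 2 = 0+0+0+0+0+1+0+1+1+1+1 mod 2 = 1
  c[8] = d·G[:,8] = (10100101111)·(00001000000) mod 2 = 0+0+0+0+0+0+0+0+0+0+0 mod 2 = 0
  c[9] = d·G[:,9] = (10100101111)·(00000100000) mod 2 = 0+0+0+0+0+1+0+0+0+0+0 mod 2 = 1
  c[10] = d·G[:,10] = (10100101111)·(00000010000) mod 2 = 0+0+0+0+0+0+0+0+0+0+0 mod 2 = 0
  c[11] = d·G[:,11] = (10100101111)·(00000001000) mod 2 = 0+0+0+0+0+0+0+1+0+0+0 mod 2 = 1
  c[12] = d·G[:,12] = (10100101111)·(00000000100) mod 2 = 0+0+0+0+0+0+0+0+1+0+0 mod 2 = 1
  c[13] = d·G[:,13] = (10100101111)·(00000000010) mod 2 = 0+0+0+0+0+0+0+0+0+1+0 mod 2 = 1
  c[14] = d·G[:,14] = (10100101111)·(00000000001) mod 2 = 0+0+0+0+0+0+0+0+0+0+1 mod 2 = 1
Codeword = 111101010101111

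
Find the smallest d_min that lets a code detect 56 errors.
Detecting e errors requires d_min ≥ e + 1 = 56 + 1 = 57.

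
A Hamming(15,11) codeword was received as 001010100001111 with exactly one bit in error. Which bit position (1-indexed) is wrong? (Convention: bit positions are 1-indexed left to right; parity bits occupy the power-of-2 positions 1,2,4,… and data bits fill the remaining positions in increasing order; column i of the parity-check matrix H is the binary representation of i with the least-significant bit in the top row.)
Syndrome s = H · r^T (mod 2), r = 001010100001111:
  s[0] = (101010101010101)·(001010100001111) mod 2 = 0+0+1+0+1+0+1+0+0+0+0+0+1+0+1 mod 2 = 1
  s[1] = (011001100110011)·(001010100001111) mod 2 = 0+0+1+0+0+0+1+0+0+0+0+0+0+1+1 mod 2 = 0
  s[2] = (000111100001111)·(001010100001111) mod 2 = 0+0+0+0+1+0+1+0+0+0+0+1+1+1+1 mod 2 = 0
  s[3] = (000000011111111)·(001010100001111) mod 2 = 0+0+0+0+0+0+0+0+0+0+0+1+1+1+1 mod 2 = 0
Syndrome = 1000
Column i of H is the binary representation of i, so the syndrome is the binary index of the flipped bit.
Read s = 1000 with s[0] as LSB: 1·2^0 + 0·2^1 + 0·2^2 + 0·2^3 = 1.
Error is at bit position 1.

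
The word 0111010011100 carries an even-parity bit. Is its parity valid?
Sum of all bits: 0+1+1+1+0+1+0+0+1+1+1+0+0 = 7; 7 mod 2 = 1. Result is 1 → parity error detected.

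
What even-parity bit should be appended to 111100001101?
Sum of data bits: 1+1+1+1+0+0+0+0+1+1+0+1 = 7.
7 mod 2 = 1, so parity bit = 1.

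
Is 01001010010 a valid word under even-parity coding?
Sum of all bits: 0+1+0+0+1+0+1+0+0+1+0 = 4; 4 mod 2 = 0. Result is 0 → valid parity.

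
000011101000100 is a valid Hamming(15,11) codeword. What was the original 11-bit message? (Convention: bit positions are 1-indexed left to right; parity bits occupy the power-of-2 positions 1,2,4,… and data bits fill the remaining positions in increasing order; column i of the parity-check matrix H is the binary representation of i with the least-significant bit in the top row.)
Parity bits occupy power-of-2 positions; data bits are at positions {3,5,6,7,9,10,11,12,13,14,15} (1-indexed).
Extract: c[3]=0 c[5]=1 c[6]=1 c[7]=1 c[9]=1 c[10]=0 c[11]=0 c[12]=0 c[13]=1 c[14]=0 c[15]=0
Data = 01111000100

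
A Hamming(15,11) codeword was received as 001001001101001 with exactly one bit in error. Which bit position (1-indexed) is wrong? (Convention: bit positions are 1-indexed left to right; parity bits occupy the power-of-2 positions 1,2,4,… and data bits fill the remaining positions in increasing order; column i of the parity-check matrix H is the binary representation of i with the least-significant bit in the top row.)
Syndrome s = H · r^T (mod 2), r = 001001001101001:
  s[0] = (101010101010101)·(001001001101001) mod 2 = 0+0+1+0+0+0+0+0+1+0+0+0+0+0+1 mod 2 = 1
  s[1] = (011001100110011)·(001001001101001) mod 2 = 0+0+1+0+0+1+0+0+0+1+0+0+0+0+1 mod 2 = 0
  s[2] = (000111100001111)·(001001001101001) mod 2 = 0+0+0+0+0+1+0+0+0+0+0+1+0+0+1 mod 2 = 1
  s[3] = (000000011111111)·(001001001101001) mod 2 = 0+0+0+0+0+0+0+0+1+1+0+1+0+0+1 mod 2 = 0
Syndrome = 1010
Column i of H is the binary representation of i, so the syndrome is the binary index of the flipped bit.
Read s = 1010 with s[0] as LSB: 1·2^0 + 0·2^1 + 1·2^2 + 0·2^3 = 5.
Error is at bit position 5.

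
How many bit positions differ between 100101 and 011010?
XOR = 111111, count of 1s = 6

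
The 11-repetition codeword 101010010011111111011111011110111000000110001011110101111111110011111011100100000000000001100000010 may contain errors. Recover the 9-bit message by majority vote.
Split into 11-bit blocks and majority-vote each:
  block 1 = 10101001001: 5 ones, 6 zeros → 0
  block 2 = 11111110111: 10 ones, 1 zeros → 1
  block 3 = 11011110111: 9 ones, 2 zeros → 1
  block 4 = 00000011000: 2 ones, 9 zeros → 0
  block 5 = 10111101011: 8 ones, 3 zeros → 1
  block 6 = 11111110011: 9 ones, 2 zeros → 1
  block 7 = 11101110010: 7 ones, 4 zeros → 1
  block 8 = 00000000000: 0 ones, 11 zeros → 0
  block 9 = 01100000010: 3 ones, 8 zeros → 0
Decoded = 011011100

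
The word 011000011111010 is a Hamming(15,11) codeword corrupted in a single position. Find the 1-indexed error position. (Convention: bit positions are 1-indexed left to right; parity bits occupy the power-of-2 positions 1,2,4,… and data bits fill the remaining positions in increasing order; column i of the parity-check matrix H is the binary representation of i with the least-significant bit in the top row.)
Syndrome s = H · r^T (mod 2), r = 011000011111010:
  s[0] = (101010101010101)·(011000011111010) mod 2 = 0+0+1+0+0+0+0+0+1+0+1+0+0+0+0 mod 2 = 1
  s[1] = (011001100110011)·(011000011111010) mod 2 = 0+1+1+0+0+0+0+0+0+1+1+0+0+1+0 mod 2 = 1
  s[2] = (000111100001111)·(011000011111010) mod 2 = 0+0+0+0+0+0+0+0+0+0+0+1+0+1+0 mod 2 = 0
  s[3] = (000000011111111)·(011000011111010) mod 2 = 0+0+0+0+0+0+0+1+1+1+1+1+0+1+0 mod 2 = 0
Syndrome = 1100
Column i of H is the binary representation of i, so the syndrome is the binary index of the flipped bit.
Read s = 1100 with s[0] as LSB: 1·2^0 + 1·2^1 + 0·2^2 + 0·2^3 = 3.
Error is at bit position 3.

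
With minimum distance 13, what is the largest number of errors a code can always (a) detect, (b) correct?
(a) Detection requires d_min ≥ e+1, so e ≤ d_min − 1 = 12.
(b) Correction requires d_min ≥ 2t+1, so t ≤ ⌊(d_min − 1)/2⌋ = ⌊12/2⌋ = 6.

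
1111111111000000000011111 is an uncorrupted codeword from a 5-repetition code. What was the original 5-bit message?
Split into 5-bit blocks: 11111 11111 00000 00000 11111
Data = 11001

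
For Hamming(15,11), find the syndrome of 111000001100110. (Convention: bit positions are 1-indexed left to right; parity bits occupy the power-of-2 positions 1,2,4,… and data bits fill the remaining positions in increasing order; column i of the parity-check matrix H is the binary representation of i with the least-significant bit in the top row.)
Syndrome s = H · r^T (mod 2), r = 111000001100110:
  s[0] = (101010101010101)·(111000001100110) mod 2 = 1+0+1+0+0+0+0+0+1+0+0+0+1+0+0 mod 2 = 0
  s[1] = (011001100110011)·(111000001100110) mod 2 = 0+1+1+0+0+0+0+0+0+1+0+0+0+1+0 mod 2 = 0
  s[2] = (000111100001111)·(111000001100110) mod 2 = 0+0+0+0+0+0+0+0+0+0+0+0+1+1+0 mod 2 = 0
  s[3] = (000000011111111)·(111000001100110) mod 2 = 0+0+0+0+0+0+0+0+1+1+0+0+1+1+0 mod 2 = 0
Syndrome = 0000
s = 0: no error detected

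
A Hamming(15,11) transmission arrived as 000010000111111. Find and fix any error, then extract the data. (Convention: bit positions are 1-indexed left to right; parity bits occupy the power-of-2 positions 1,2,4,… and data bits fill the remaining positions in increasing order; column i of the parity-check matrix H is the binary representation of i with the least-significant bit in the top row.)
Syndrome s = H · r^T (mod 2), r = 000010000111111:
  s[0] = (101010101010101)·(000010000111111) mod 2 = 0+0+0+0+1+0+0+0+0+0+1+0+1+0+1 mod 2 = 0
  s[1] = (011001100110011)·(000010000111111) mod 2 = 0+0+0+0+0+0+0+0+0+1+1+0+0+1+1 mod 2 = 0
  s[2] = (000111100001111)·(000010000111111) mod 2 = 0+0+0+0+1+0+0+0+0+0+0+1+1+1+1 mod 2 = 1
  s[3] = (000000011111111)·(000010000111111) mod 2 = 0+0+0+0+0+0+0+0+0+1+1+1+1+1+1 mod 2 = 0
Syndrome = 0010
Column 4 of H equals this syndrome → error at bit 4 (1-indexed).
Flip bit 4: 000010000111111 → 000110000111111
Extract data bits at positions {3,5,6,7,9,10,11,12,13,14,15}: 01000111111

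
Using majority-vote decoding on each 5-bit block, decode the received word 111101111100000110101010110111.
Split into 5-bit blocks and majority-vote each:
  block 1 = 11110: 4 ones, 1 zeros → 1
  block 2 = 11111: 5 ones, 0 zeros → 1
  block 3 = 00000: 0 ones, 5 zeros → 0
  block 4 = 11010: 3 ones, 2 zeros → 1
  block 5 = 10101: 3 ones, 2 zeros → 1
  block 6 = 10111: 4 ones, 1 zeros → 1
Decoded = 110111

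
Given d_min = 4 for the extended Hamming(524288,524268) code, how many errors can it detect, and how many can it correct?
Detection only: up to d_min − 1 = 3 errors.
Correction: up to ⌊(d_min − 1)/2⌋ = ⌊3/2⌋ = 1 errors.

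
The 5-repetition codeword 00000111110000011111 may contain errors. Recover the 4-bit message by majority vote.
Split into 5-bit blocks and majority-vote each:
  block 1 = 00000: 0 ones, 5 zeros → 0
  block 2 = 11111: 5 ones, 0 zeros → 1
  block 3 = 00000: 0 ones, 5 zeros → 0
  block 4 = 11111: 5 ones, 0 zeros → 1
Decoded = 0101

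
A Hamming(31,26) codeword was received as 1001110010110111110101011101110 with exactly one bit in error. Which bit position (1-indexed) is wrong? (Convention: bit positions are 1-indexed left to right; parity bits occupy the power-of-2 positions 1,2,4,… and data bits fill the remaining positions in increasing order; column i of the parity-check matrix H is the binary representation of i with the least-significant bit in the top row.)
Syndrome s = H · r^T (mod 2), r = 1001110010110111110101011101110:
  s[0] = (1010101010101010101010101010101)·(1001110010110111110101011101110) mod 2 = 1+0+0+0+1+0+0+0+1+0+1+0+0+0+1+0+1+0+0+0+0+0+0+0+1+0+0+0+1+0+0 mod 2 = 0
  s[1] = (0110011001100110011001100110011)·(1001110010110111110101011101110) mod 2 = 0+0+0+0+0+1+0+0+0+0+1+0+0+1+1+0+0+1+0+0+0+1+0+0+0+1+0+0+0+1+0 mod 2 = 0
  s[2] = (0001111000011110000111100001111)·(1001110010110111110101011101110) mod 2 = 0+0+0+1+1+1+0+0+0+0+0+1+0+1+1+0+0+0+0+1+0+1+0+0+0+0+0+1+1+1+0 mod 2 = 1
  s[3] = (0000000111111110000000011111111)·(1001110010110111110101011101110) mod 2 = 0+0+0+0+0+0+0+0+1+0+1+1+0+1+1+0+0+0+0+0+0+0+0+1+1+1+0+1+1+1+0 mod 2 = 1
  s[4] = (0000000000000001111111111111111)·(1001110010110111110101011101110) mod 2 = 0+0+0+0+0+0+0+0+0+0+0+0+0+0+0+1+1+1+0+1+0+1+0+1+1+1+0+1+1+1+0 mod 2 = 1
Syndrome = 00111
Column i of H is the binary representation of i, so the syndrome is the binary index of the flipped bit.
Read s = 00111 with s[0] as LSB: 0·2^0 + 0·2^1 + 1·2^2 + 1·2^3 + 1·2^4 = 28.
Error is at bit position 28.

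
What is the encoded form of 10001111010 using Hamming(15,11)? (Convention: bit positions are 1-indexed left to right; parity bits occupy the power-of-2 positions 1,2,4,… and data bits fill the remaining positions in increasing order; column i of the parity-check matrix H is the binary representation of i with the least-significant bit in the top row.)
Codeword c = d · G (mod 2), d = 10001111010:
  c[0] = d·G[:,0] = (10001111010)·(11011010101) mod 2 = 1+0+0+0+1+0+1+0+0+0+0 mod 2 = 1
  c[1] = d·G[:,1] = (10001111010)·(10110110011) mod 2 = 1+0+0+0+0+1+1+0+0+1+0 mod 2 = 0
  c[2] = d·G[:,2] = (10001111010)·(10000000000) mod 2 = 1+0+0+0+0+0+0+0+0+0+0 mod 2 = 1
  c[3] = d·G[:,3] = (10001111010)·(01110001111) mod 2 = 0+0+0+0+0+0+0+1+0+1+0 mod 2 = 0
  c[4] = d·G[:,4] = (10001111010)·(01000000000) mod 2 = 0+0+0+0+0+0+0+0+0+0+0 mod 2 = 0
  c[5] = d·G[:,5] = (10001111010)·(00100000000) mod 2 = 0+0+0+0+0+0+0+0+0+0+0 mod 2 = 0
  c[6] = d·G[:,6] = (10001111010)·(00010000000) mod 2 = 0+0+0+0+0+0+0+0+0+0+0 mod 2 = 0
  c[7] = d·G[:,7] = (10001111010)·(00001111111) mod 2 = 0+0+0+0+1+1+1+1+0+1+0 mod 2 = 1
  c[8] = d·G[:,8] = (10001111010)·(00001000000) mod 2 = 0+0+0+0+1+0+0+0+0+0+0 mod 2 = 1
  c[9] = d·G[:,9] = (10001111010)·(00000100000) mod 2 = 0+0+0+0+0+1+0+0+0+0+0 mod 2 = 1
  c[10] = d·G[:,10] = (10001111010)·(00000010000) mod 2 = 0+0+0+0+0+0+1+0+0+0+0 mod 2 = 1
  c[11] = d·G[:,11] = (10001111010)·(00000001000) mod 2 = 0+0+0+0+0+0+0+1+0+0+0 mod 2 = 1
  c[12] = d·G[:,12] = (10001111010)·(00000000100) mod 2 = 0+0+0+0+0+0+0+0+0+0+0 mod 2 = 0
  c[13] = d·G[:,13] = (10001111010)·(00000000010) mod 2 = 0+0+0+0+0+0+0+0+0+1+0 mod 2 = 1
  c[14] = d·G[:,14] = (10001111010)·(00000000001) mod 2 = 0+0+0+0+0+0+0+0+0+0+0 mod 2 = 0
Codeword = 101000011111010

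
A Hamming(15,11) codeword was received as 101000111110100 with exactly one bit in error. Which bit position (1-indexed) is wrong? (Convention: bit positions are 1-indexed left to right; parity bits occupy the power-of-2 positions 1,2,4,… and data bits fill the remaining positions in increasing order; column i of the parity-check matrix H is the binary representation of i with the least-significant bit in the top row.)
Syndrome s = H · r^T (mod 2), r = 101000111110100:
  s[0] = (101010101010101)·(101000111110100) mod 2 = 1+0+1+0+0+0+1+0+1+0+1+0+1+0+0 mod 2 = 0
  s[1] = (011001100110011)·(101000111110100) mod 2 = 0+0+1+0+0+0+1+0+0+1+1+0+0+0+0 mod 2 = 0
  s[2] = (000111100001111)·(101000111110100) mod 2 = 0+0+0+0+0+0+1+0+0+0+0+0+1+0+0 mod 2 = 0
  s[3] = (000000011111111)·(101000111110100) mod 2 = 0+0+0+0+0+0+0+1+1+1+1+0+1+0+0 mod 2 = 1
Syndrome = 0001
Column i of H is the binary representation of i, so the syndrome is the binary index of the flipped bit.
Read s = 0001 with s[0] as LSB: 0·2^0 + 0·2^1 + 0·2^2 + 1·2^3 = 8.
Error is at bit position 8.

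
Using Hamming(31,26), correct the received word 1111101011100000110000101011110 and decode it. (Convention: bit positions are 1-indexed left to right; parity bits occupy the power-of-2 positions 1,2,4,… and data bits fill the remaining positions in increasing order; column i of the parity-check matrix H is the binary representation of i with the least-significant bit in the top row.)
Syndrome s = H · r^T (mod 2), r = 1111101011100000110000101011110:
  s[0] = (1010101010101010101010101010101)·(1111101011100000110000101011110) mod 2 = 1+0+1+0+1+0+1+0+1+0+1+0+0+0+0+0+1+0+0+0+0+0+1+0+1+0+1+0+1+0+0 mod 2 = 1
  s[1] = (0110011001100110011001100110011)·(1111101011100000110000101011110) mod 2 = 0+1+1+0+0+0+1+0+0+1+1+0+0+0+0+0+0+1+0+0+0+0+1+0+0+0+1+0+0+1+0 mod 2 = 1
  s[2] = (0001111000011110000111100001111)·(1111101011100000110000101011110) mod 2 = 0+0+0+1+1+0+1+0+0+0+0+0+0+0+0+0+0+0+0+0+0+0+1+0+0+0+0+1+1+1+0 mod 2 = 1
  s[3] = (0000000111111110000000011111111)·(1111101011100000110000101011110) mod 2 = 0+0+0+0+0+0+0+0+1+1+1+0+0+0+0+0+0+0+0+0+0+0+0+0+1+0+1+1+1+1+0 mod 2 = 0
  s[4] = (0000000000000001111111111111111)·(1111101011100000110000101011110) mod 2 = 0+0+0+0+0+0+0+0+0+0+0+0+0+0+0+0+1+1+0+0+0+0+1+0+1+0+1+1+1+1+0 mod 2 = 0
Syndrome = 11100
Column 7 of H equals this syndrome → error at bit 7 (1-indexed).
Flip bit 7: 1111101011100000110000101011110 → 1111100011100000110000101011110
Extract data bits at positions {3,5,6,7,9,10,11,12,13,14,15,17,18,19,20,21,22,23,24,25,26,27,28,29,30,31}: 11001110000110000101011110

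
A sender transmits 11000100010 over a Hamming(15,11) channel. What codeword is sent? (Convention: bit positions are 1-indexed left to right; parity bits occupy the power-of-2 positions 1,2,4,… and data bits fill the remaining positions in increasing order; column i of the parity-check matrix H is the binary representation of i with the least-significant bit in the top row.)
Codeword c = d · G (mod 2), d = 11000100010:
  c[0] = d·G[:,0] = (11000100010)·(11011010101) mod 2 = 1+1+0+0+0+0+0+0+0+0+0 mod 2 = 0
  c[1] = d·G[:,1] = (11000100010)·(10110110011) mod 2 = 1+0+0+0+0+1+0+0+0+1+0 mod 2 = 1
  c[2] = d·G[:,2] = (11000100010)·(10000000000) mod 2 = 1+0+0+0+0+0+0+0+0+0+0 mod 2 = 1
  c[3] = d·G[:,3] = (11000100010)·(01110001111) mod 2 = 0+1+0+0+0+0+0+0+0+1+0 mod 2 = 0
  c[4] = d·G[:,4] = (11000100010)·(01000000000) mod 2 = 0+1+0+0+0+0+0+0+0+0+0 mod 2 = 1
  c[5] = d·G[:,5] = (11000100010)·(00100000000) mod 2 = 0+0+0+0+0+0+0+0+0+0+0 mod 2 = 0
  c[6] = d·G[:,6] = (11000100010)·(00010000000) mod 2 = 0+0+0+0+0+0+0+0+0+0+0 mod 2 = 0
  c[7] = d·G[:,7] = (11000100010)·(00001111111) mod 2 = 0+0+0+0+0+1+0+0+0+1+0 mod 2 = 0
  c[8] = d·G[:,8] = (11000100010)·(00001000000) mod 2 = 0+0+0+0+0+0+0+0+0+0+0 mod 2 = 0
  c[9] = d·G[:,9] = (11000100010)·(00000100000) mod 2 = 0+0+0+0+0+1+0+0+0+0+0 mod 2 = 1
  c[10] = d·G[:,10] = (11000100010)·(00000010000) mod 2 = 0+0+0+0+0+0+0+0+0+0+0 mod 2 = 0
  c[11] = d·G[:,11] = (11000100010)·(00000001000) mod 2 = 0+0+0+0+0+0+0+0+0+0+0 mod 2 = 0
  c[12] = d·G[:,12] = (11000100010)·(00000000100) mod 2 = 0+0+0+0+0+0+0+0+0+0+0 mod 2 = 0
  c[13] = d·G[:,13] = (11000100010)·(00000000010) mod 2 = 0+0+0+0+0+0+0+0+0+1+0 mod 2 = 1
  c[14] = d·G[:,14] = (11000100010)·(00000000001) mod 2 = 0+0+0+0+0+0+0+0+0+0+0 mod 2 = 0
Codeword = 011010000100010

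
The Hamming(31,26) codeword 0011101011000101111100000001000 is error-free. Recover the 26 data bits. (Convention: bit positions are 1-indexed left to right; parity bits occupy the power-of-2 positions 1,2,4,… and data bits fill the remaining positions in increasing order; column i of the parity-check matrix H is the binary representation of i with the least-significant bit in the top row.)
Parity bits occupy power-of-2 positions; data bits are at positions {3,5,6,7,9,10,11,12,13,14,15,17,18,19,20,21,22,23,24,25,26,27,28,29,30,31} (1-indexed).
Extract: c[3]=1 c[5]=1 c[6]=0 c[7]=1 c[9]=1 c[10]=1 c[11]=0 c[12]=0 c[13]=0 c[14]=1 c[15]=0 c[17]=1 c[18]=1 c[19]=1 c[20]=1 c[21]=0 c[22]=0 c[23]=0 c[24]=0 c[25]=0 c[26]=0 c[27]=0 c[28]=1 c[29]=0 c[30]=0 c[31]=0
Data = 11011100010111100000001000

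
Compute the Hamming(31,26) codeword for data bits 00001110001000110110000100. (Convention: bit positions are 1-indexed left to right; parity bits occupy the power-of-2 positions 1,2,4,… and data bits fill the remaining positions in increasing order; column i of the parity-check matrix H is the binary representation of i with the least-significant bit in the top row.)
Codeword c = d · G (mod 2), d = 00001110001000110110000100:
  c[0] = d·G[:,0] = (00001110001000110110000100)·(11011010101101010101010101) mod 2 = 0+0+0+0+1+0+1+0+0+0+1+0+0+0+0+1+0+1+0+0+0+0+0+1+0+0 mod 2 = 0
  c[1] = d·G[:,1] = (00001110001000110110000100)·(10110110011011001100110011) mod 2 = 0+0+0+0+0+1+1+0+0+0+1+0+0+0+0+0+0+1+0+0+0+0+0+0+0+0 mod 2 = 0
  c[2] = d·G[:,2] = (00001110001000110110000100)·(10000000000000000000000000) mod 2 = 0+0+0+0+0+0+0+0+0+0+0+0+0+0+0+0+0+0+0+0+0+0+0+0+0+0 mod 2 = 0
  c[3] = d·G[:,3] = (00001110001000110110000100)·(01110001111000111100001111) mod 2 = 0+0+0+0+0+0+0+0+0+0+1+0+0+0+1+1+0+1+0+0+0+0+0+1+0+0 mod 2 = 1
  c[4] = d·G[:,4] = (00001110001000110110000100)·(01000000000000000000000000) mod 2 = 0+0+0+0+0+0+0+0+0+0+0+0+0+0+0+0+0+0+0+0+0+0+0+0+0+0 mod 2 = 0
  c[5] = d·G[:,5] = (00001110001000110110000100)·(00100000000000000000000000) mod 2 = 0+0+0+0+0+0+0+0+0+0+0+0+0+0+0+0+0+0+0+0+0+0+0+0+0+0 mod 2 = 0
  c[6] = d·G[:,6] = (00001110001000110110000100)·(00010000000000000000000000) mod 2 = 0+0+0+0+0+0+0+0+0+0+0+0+0+0+0+0+0+0+0+0+0+0+0+0+0+0 mod 2 = 0
  c[7] = d·G[:,7] = (00001110001000110110000100)·(00001111111000000011111111) mod 2 = 0+0+0+0+1+1+1+0+0+0+1+0+0+0+0+0+0+0+1+0+0+0+0+1+0+0 mod 2 = 0
  c[8] = d·G[:,8] = (00001110001000110110000100)·(00001000000000000000000000) mod 2 = 0+0+0+0+1+0+0+0+0+0+0+0+0+0+0+0+0+0+0+0+0+0+0+0+0+0 mod 2 = 1
  c[9] = d·G[:,9] = (00001110001000110110000100)·(00000100000000000000000000) mod 2 = 0+0+0+0+0+1+0+0+0+0+0+0+0+0+0+0+0+0+0+0+0+0+0+0+0+0 mod 2 = 1
  c[10] = d·G[:,10] = (00001110001000110110000100)·(00000010000000000000000000) mod 2 = 0+0+0+0+0+0+1+0+0+0+0+0+0+0+0+0+0+0+0+0+0+0+0+0+0+0 mod 2 = 1
  c[11] = d·G[:,11] = (00001110001000110110000100)·(00000001000000000000000000) mod 2 = 0+0+0+0+0+0+0+0+0+0+0+0+0+0+0+0+0+0+0+0+0+0+0+0+0+0 mod 2 = 0
  c[12] = d·G[:,12] = (00001110001000110110000100)·(00000000100000000000000000) mod 2 = 0+0+0+0+0+0+0+0+0+0+0+0+0+0+0+0+0+0+0+0+0+0+0+0+0+0 mod 2 = 0
  c[13] = d·G[:,13] = (00001110001000110110000100)·(00000000010000000000000000) mod 2 = 0+0+0+0+0+0+0+0+0+0+0+0+0+0+0+0+0+0+0+0+0+0+0+0+0+0 mod 2 = 0
  c[14] = d·G[:,14] = (00001110001000110110000100)·(00000000001000000000000000) mod 2 = 0+0+0+0+0+0+0+0+0+0+1+0+0+0+0+0+0+0+0+0+0+0+0+0+0+0 mod 2 = 1
  c[15] = d·G[:,15] = (00001110001000110110000100)·(00000000000111111111111111) mod 2 = 0+0+0+0+0+0+0+0+0+0+0+0+0+0+1+1+0+1+1+0+0+0+0+1+0+0 mod 2 = 1
  c[16] = d·G[:,16] = (00001110001000110110000100)·(00000000000100000000000000) mod 2 = 0+0+0+0+0+0+0+0+0+0+0+0+0+0+0+0+0+0+0+0+0+0+0+0+0+0 mod 2 = 0
  c[17] = d·G[:,17] = (00001110001000110110000100)·(00000000000010000000000000) mod 2 = 0+0+0+0+0+0+0+0+0+0+0+0+0+0+0+0+0+0+0+0+0+0+0+0+0+0 mod 2 = 0
  c[18] = d·G[:,18] = (00001110001000110110000100)·(00000000000001000000000000) mod 2 = 0+0+0+0+0+0+0+0+0+0+0+0+0+0+0+0+0+0+0+0+0+0+0+0+0+0 mod 2 = 0
  c[19] = d·G[:,19] = (00001110001000110110000100)·(00000000000000100000000000) mod 2 = 0+0+0+0+0+0+0+0+0+0+0+0+0+0+1+0+0+0+0+0+0+0+0+0+0+0 mod 2 = 1
  c[20] = d·G[:,20] = (00001110001000110110000100)·(00000000000000010000000000) mod 2 = 0+0+0+0+0+0+0+0+0+0+0+0+0+0+0+1+0+0+0+0+0+0+0+0+0+0 mod 2 = 1
  c[21] = d·G[:,21] = (00001110001000110110000100)·(00000000000000001000000000) mod 2 = 0+0+0+0+0+0+0+0+0+0+0+0+0+0+0+0+0+0+0+0+0+0+0+0+0+0 mod 2 = 0
  c[22] = d·G[:,22] = (00001110001000110110000100)·(00000000000000000100000000) mod 2 = 0+0+0+0+0+0+0+0+0+0+0+0+0+0+0+0+0+1+0+0+0+0+0+0+0+0 mod 2 = 1
  c[23] = d·G[:,23] = (00001110001000110110000100)·(00000000000000000010000000) mod 2 = 0+0+0+0+0+0+0+0+0+0+0+0+0+0+0+0+0+0+1+0+0+0+0+0+0+0 mod 2 = 1
  c[24] = d·G[:,24] = (00001110001000110110000100)·(00000000000000000001000000) mod 2 = 0+0+0+0+0+0+0+0+0+0+0+0+0+0+0+0+0+0+0+0+0+0+0+0+0+0 mod 2 = 0
  c[25] = d·G[:,25] = (00001110001000110110000100)·(00000000000000000000100000) mod 2 = 0+0+0+0+0+0+0+0+0+0+0+0+0+0+0+0+0+0+0+0+0+0+0+0+0+0 mod 2 = 0
  c[26] = d·G[:,26] = (00001110001000110110000100)·(00000000000000000000010000) mod 2 = 0+0+0+0+0+0+0+0+0+0+0+0+0+0+0+0+0+0+0+0+0+0+0+0+0+0 mod 2 = 0
  c[27] = d·G[:,27] = (00001110001000110110000100)·(00000000000000000000001000) mod 2 = 0+0+0+0+0+0+0+0+0+0+0+0+0+0+0+0+0+0+0+0+0+0+0+0+0+0 mod 2 = 0
  c[28] = d·G[:,28] = (00001110001000110110000100)·(00000000000000000000000100) mod 2 = 0+0+0+0+0+0+0+0+0+0+0+0+0+0+0+0+0+0+0+0+0+0+0+1+0+0 mod 2 = 1
  c[29] = d·G[:,29] = (00001110001000110110000100)·(00000000000000000000000010) mod 2 = 0+0+0+0+0+0+0+0+0+0+0+0+0+0+0+0+0+0+0+0+0+0+0+0+0+0 mod 2 = 0
  c[30] = d·G[:,30] = (00001110001000110110000100)·(00000000000000000000000001) mod 2 = 0+0+0+0+0+0+0+0+0+0+0+0+0+0+0+0+0+0+0+0+0+0+0+0+0+0 mod 2 = 0
Codeword = 0001000011100011000110110000100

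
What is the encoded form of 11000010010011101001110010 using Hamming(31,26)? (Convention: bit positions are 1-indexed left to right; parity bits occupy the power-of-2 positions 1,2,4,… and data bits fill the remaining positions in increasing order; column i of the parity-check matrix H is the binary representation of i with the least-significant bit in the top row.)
Codeword c = d · G (mod 2), d = 11000010010011101001110010:
  c[0] = d·G[:,0] = (11000010010011101001110010)·(11011010101101010101010101) mod 2 = 1+1+0+0+0+0+1+0+0+0+0+0+0+1+0+0+0+0+0+1+0+1+0+0+0+0 mod 2 = 0
  c[1] = d·G[:,1] = (11000010010011101001110010)·(10110110011011001100110011) mod 2 = 1+0+0+0+0+0+1+0+0+1+0+0+1+1+0+0+1+0+0+0+1+1+0+0+1+0 mod 2 = 1
  c[2] = d·G[:,2] = (11000010010011101001110010)·(10000000000000000000000000) mod 2 = 1+0+0+0+0+0+0+0+0+0+0+0+0+0+0+0+0+0+0+0+0+0+0+0+0+0 mod 2 = 1
  c[3] = d·G[:,3] = (11000010010011101001110010)·(01110001111000111100001111) mod 2 = 0+1+0+0+0+0+0+0+0+1+0+0+0+0+1+0+1+0+0+0+0+0+0+0+1+0 mod 2 = 1
  c[4] = d·G[:,4] = (11000010010011101001110010)·(01000000000000000000000000) mod 2 = 0+1+0+0+0+0+0+0+0+0+0+0+0+0+0+0+0+0+0+0+0+0+0+0+0+0 mod 2 = 1
  c[5] = d·G[:,5] = (11000010010011101001110010)·(00100000000000000000000000) mod 2 = 0+0+0+0+0+0+0+0+0+0+0+0+0+0+0+0+0+0+0+0+0+0+0+0+0+0 mod 2 = 0
  c[6] = d·G[:,6] = (11000010010011101001110010)·(00010000000000000000000000) mod 2 = 0+0+0+0+0+0+0+0+0+0+0+0+0+0+0+0+0+0+0+0+0+0+0+0+0+0 mod 2 = 0
  c[7] = d·G[:,7] = (11000010010011101001110010)·(00001111111000000011111111) mod 2 = 0+0+0+0+0+0+1+0+0+1+0+0+0+0+0+0+0+0+0+1+1+1+0+0+1+0 mod 2 = 0
  c[8] = d·G[:,8] = (11000010010011101001110010)·(00001000000000000000000000) mod 2 = 0+0+0+0+0+0+0+0+0+0+0+0+0+0+0+0+0+0+0+0+0+0+0+0+0+0 mod 2 = 0
  c[9] = d·G[:,9] = (11000010010011101001110010)·(00000100000000000000000000) mod 2 = 0+0+0+0+0+0+0+0+0+0+0+0+0+0+0+0+0+0+0+0+0+0+0+0+0+0 mod 2 = 0
  c[10] = d·G[:,10] = (11000010010011101001110010)·(00000010000000000000000000) mod 2 = 0+0+0+0+0+0+1+0+0+0+0+0+0+0+0+0+0+0+0+0+0+0+0+0+0+0 mod 2 = 1
  c[11] = d·G[:,11] = (11000010010011101001110010)·(00000001000000000000000000) mod 2 = 0+0+0+0+0+0+0+0+0+0+0+0+0+0+0+0+0+0+0+0+0+0+0+0+0+0 mod 2 = 0
  c[12] = d·G[:,12] = (11000010010011101001110010)·(00000000100000000000000000) mod 2 = 0+0+0+0+0+0+0+0+0+0+0+0+0+0+0+0+0+0+0+0+0+0+0+0+0+0 mod 2 = 0
  c[13] = d·G[:,13] = (11000010010011101001110010)·(00000000010000000000000000) mod 2 = 0+0+0+0+0+0+0+0+0+1+0+0+0+0+0+0+0+0+0+0+0+0+0+0+0+0 mod 2 = 1
  c[14] = d·G[:,14] = (11000010010011101001110010)·(00000000001000000000000000) mod 2 = 0+0+0+0+0+0+0+0+0+0+0+0+0+0+0+0+0+0+0+0+0+0+0+0+0+0 mod 2 = 0
  c[15] = d·G[:,15] = (11000010010011101001110010)·(00000000000111111111111111) mod 2 = 0+0+0+0+0+0+0+0+0+0+0+0+1+1+1+0+1+0+0+1+1+1+0+0+1+0 mod 2 = 0
  c[16] = d·G[:,16] = (11000010010011101001110010)·(00000000000100000000000000) mod 2 = 0+0+0+0+0+0+0+0+0+0+0+0+0+0+0+0+0+0+0+0+0+0+0+0+0+0 mod 2 = 0
  c[17] = d·G[:,17] = (11000010010011101001110010)·(00000000000010000000000000) mod 2 = 0+0+0+0+0+0+0+0+0+0+0+0+1+0+0+0+0+0+0+0+0+0+0+0+0+0 mod 2 = 1
  c[18] = d·G[:,18] = (11000010010011101001110010)·(00000000000001000000000000) mod 2 = 0+0+0+0+0+0+0+0+0+0+0+0+0+1+0+0+0+0+0+0+0+0+0+0+0+0 mod 2 = 1
  c[19] = d·G[:,19] = (11000010010011101001110010)·(00000000000000100000000000) mod 2 = 0+0+0+0+0+0+0+0+0+0+0+0+0+0+1+0+0+0+0+0+0+0+0+0+0+0 mod 2 = 1
  c[20] = d·G[:,20] = (11000010010011101001110010)·(00000000000000010000000000) mod 2 = 0+0+0+0+0+0+0+0+0+0+0+0+0+0+0+0+0+0+0+0+0+0+0+0+0+0 mod 2 = 0
  c[21] = d·G[:,21] = (11000010010011101001110010)·(00000000000000001000000000) mod 2 = 0+0+0+0+0+0+0+0+0+0+0+0+0+0+0+0+1+0+0+0+0+0+0+0+0+0 mod 2 = 1
  c[22] = d·G[:,22] = (11000010010011101001110010)·(00000000000000000100000000) mod 2 = 0+0+0+0+0+0+0+0+0+0+0+0+0+0+0+0+0+0+0+0+0+0+0+0+0+0 mod 2 = 0
  c[23] = d·G[:,23] = (11000010010011101001110010)·(00000000000000000010000000) mod 2 = 0+0+0+0+0+0+0+0+0+0+0+0+0+0+0+0+0+0+0+0+0+0+0+0+0+0 mod 2 = 0
  c[24] = d·G[:,24] = (11000010010011101001110010)·(00000000000000000001000000) mod 2 = 0+0+0+0+0+0+0+0+0+0+0+0+0+0+0+0+0+0+0+1+0+0+0+0+0+0 mod 2 = 1
  c[25] = d·G[:,25] = (11000010010011101001110010)·(00000000000000000000100000) mod 2 = 0+0+0+0+0+0+0+0+0+0+0+0+0+0+0+0+0+0+0+0+1+0+0+0+0+0 mod 2 = 1
  c[26] = d·G[:,26] = (11000010010011101001110010)·(00000000000000000000010000) mod 2 = 0+0+0+0+0+0+0+0+0+0+0+0+0+0+0+0+0+0+0+0+0+1+0+0+0+0 mod 2 = 1
  c[27] = d·G[:,27] = (11000010010011101001110010)·(00000000000000000000001000) mod 2 = 0+0+0+0+0+0+0+0+0+0+0+0+0+0+0+0+0+0+0+0+0+0+0+0+0+0 mod 2 = 0
  c[28] = d·G[:,28] = (11000010010011101001110010)·(00000000000000000000000100) mod 2 = 0+0+0+0+0+0+0+0+0+0+0+0+0+0+0+0+0+0+0+0+0+0+0+0+0+0 mod 2 = 0
  c[29] = d·G[:,29] = (11000010010011101001110010)·(00000000000000000000000010) mod 2 = 0+0+0+0+0+0+0+0+0+0+0+0+0+0+0+0+0+0+0+0+0+0+0+0+1+0 mod 2 = 1
  c[30] = d·G[:,30] = (11000010010011101001110010)·(00000000000000000000000001) mod 2 = 0+0+0+0+0+0+0+0+0+0+0+0+0+0+0+0+0+0+0+0+0+0+0+0+0+0 mod 2 = 0
Codeword = 0111100000100100011101001110010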